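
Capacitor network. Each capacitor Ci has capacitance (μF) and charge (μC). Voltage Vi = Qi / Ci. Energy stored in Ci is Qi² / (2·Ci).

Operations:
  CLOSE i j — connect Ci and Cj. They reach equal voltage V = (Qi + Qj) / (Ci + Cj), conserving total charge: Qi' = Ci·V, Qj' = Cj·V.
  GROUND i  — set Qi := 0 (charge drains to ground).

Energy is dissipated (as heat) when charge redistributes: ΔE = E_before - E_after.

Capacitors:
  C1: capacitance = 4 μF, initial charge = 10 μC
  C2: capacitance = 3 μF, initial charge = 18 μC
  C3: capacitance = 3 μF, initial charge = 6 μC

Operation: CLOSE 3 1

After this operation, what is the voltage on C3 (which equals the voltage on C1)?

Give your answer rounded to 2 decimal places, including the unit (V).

Answer: 2.29 V

Derivation:
Initial: C1(4μF, Q=10μC, V=2.50V), C2(3μF, Q=18μC, V=6.00V), C3(3μF, Q=6μC, V=2.00V)
Op 1: CLOSE 3-1: Q_total=16.00, C_total=7.00, V=2.29; Q3=6.86, Q1=9.14; dissipated=0.214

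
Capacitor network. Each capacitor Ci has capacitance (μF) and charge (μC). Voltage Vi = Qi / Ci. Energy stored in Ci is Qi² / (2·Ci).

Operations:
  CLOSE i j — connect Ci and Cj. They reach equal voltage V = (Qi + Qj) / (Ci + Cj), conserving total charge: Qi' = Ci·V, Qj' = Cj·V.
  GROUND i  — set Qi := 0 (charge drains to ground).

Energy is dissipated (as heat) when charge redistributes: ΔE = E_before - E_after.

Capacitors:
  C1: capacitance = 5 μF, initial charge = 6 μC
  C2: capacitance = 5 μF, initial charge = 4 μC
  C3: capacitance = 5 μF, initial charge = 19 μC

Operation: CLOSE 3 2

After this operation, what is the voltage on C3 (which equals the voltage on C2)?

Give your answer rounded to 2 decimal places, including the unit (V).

Initial: C1(5μF, Q=6μC, V=1.20V), C2(5μF, Q=4μC, V=0.80V), C3(5μF, Q=19μC, V=3.80V)
Op 1: CLOSE 3-2: Q_total=23.00, C_total=10.00, V=2.30; Q3=11.50, Q2=11.50; dissipated=11.250

Answer: 2.30 V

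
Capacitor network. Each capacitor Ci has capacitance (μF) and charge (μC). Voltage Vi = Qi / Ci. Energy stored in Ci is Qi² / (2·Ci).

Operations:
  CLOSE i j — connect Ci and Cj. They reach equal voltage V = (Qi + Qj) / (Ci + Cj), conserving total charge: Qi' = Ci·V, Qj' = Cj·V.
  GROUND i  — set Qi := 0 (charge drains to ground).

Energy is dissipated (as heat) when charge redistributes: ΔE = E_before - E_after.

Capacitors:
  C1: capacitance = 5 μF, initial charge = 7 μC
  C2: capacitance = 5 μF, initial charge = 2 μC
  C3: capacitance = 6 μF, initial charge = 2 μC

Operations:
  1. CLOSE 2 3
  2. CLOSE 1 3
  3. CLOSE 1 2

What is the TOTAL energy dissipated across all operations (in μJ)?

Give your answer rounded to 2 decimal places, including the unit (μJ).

Initial: C1(5μF, Q=7μC, V=1.40V), C2(5μF, Q=2μC, V=0.40V), C3(6μF, Q=2μC, V=0.33V)
Op 1: CLOSE 2-3: Q_total=4.00, C_total=11.00, V=0.36; Q2=1.82, Q3=2.18; dissipated=0.006
Op 2: CLOSE 1-3: Q_total=9.18, C_total=11.00, V=0.83; Q1=4.17, Q3=5.01; dissipated=1.465
Op 3: CLOSE 1-2: Q_total=5.99, C_total=10.00, V=0.60; Q1=3.00, Q2=3.00; dissipated=0.277
Total dissipated: 1.748 μJ

Answer: 1.75 μJ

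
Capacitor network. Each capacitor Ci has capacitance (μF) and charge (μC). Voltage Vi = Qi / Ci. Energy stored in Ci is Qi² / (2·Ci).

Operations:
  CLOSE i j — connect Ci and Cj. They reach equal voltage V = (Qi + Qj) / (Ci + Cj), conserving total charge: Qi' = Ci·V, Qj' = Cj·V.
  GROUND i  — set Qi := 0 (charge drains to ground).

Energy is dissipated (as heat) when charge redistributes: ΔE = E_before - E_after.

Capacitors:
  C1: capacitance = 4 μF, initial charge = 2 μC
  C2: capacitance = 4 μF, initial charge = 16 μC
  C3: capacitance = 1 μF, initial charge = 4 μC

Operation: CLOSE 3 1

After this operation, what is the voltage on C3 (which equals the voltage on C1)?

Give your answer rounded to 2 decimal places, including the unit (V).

Initial: C1(4μF, Q=2μC, V=0.50V), C2(4μF, Q=16μC, V=4.00V), C3(1μF, Q=4μC, V=4.00V)
Op 1: CLOSE 3-1: Q_total=6.00, C_total=5.00, V=1.20; Q3=1.20, Q1=4.80; dissipated=4.900

Answer: 1.20 V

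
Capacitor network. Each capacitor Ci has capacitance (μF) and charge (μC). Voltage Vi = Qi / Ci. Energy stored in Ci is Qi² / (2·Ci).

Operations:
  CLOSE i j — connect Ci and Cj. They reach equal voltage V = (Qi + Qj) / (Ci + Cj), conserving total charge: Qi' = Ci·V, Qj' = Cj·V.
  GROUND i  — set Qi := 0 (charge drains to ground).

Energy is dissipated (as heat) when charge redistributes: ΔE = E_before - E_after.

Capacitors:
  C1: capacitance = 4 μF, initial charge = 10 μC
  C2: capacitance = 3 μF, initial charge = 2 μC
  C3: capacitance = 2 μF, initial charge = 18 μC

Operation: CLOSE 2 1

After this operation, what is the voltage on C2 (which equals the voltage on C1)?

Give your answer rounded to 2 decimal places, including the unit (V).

Answer: 1.71 V

Derivation:
Initial: C1(4μF, Q=10μC, V=2.50V), C2(3μF, Q=2μC, V=0.67V), C3(2μF, Q=18μC, V=9.00V)
Op 1: CLOSE 2-1: Q_total=12.00, C_total=7.00, V=1.71; Q2=5.14, Q1=6.86; dissipated=2.881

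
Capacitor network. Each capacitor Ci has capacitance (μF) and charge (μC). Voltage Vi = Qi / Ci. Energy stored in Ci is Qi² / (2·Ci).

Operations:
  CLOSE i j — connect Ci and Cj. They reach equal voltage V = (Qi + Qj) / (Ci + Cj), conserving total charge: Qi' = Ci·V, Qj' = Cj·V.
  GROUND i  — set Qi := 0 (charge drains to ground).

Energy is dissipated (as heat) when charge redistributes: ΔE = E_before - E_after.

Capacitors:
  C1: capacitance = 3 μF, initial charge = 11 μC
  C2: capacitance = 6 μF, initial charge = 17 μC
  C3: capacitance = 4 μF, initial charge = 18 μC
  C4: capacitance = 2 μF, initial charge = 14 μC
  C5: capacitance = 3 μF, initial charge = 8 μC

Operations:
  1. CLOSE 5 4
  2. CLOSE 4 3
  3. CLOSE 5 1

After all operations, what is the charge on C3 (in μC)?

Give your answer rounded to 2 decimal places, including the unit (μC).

Initial: C1(3μF, Q=11μC, V=3.67V), C2(6μF, Q=17μC, V=2.83V), C3(4μF, Q=18μC, V=4.50V), C4(2μF, Q=14μC, V=7.00V), C5(3μF, Q=8μC, V=2.67V)
Op 1: CLOSE 5-4: Q_total=22.00, C_total=5.00, V=4.40; Q5=13.20, Q4=8.80; dissipated=11.267
Op 2: CLOSE 4-3: Q_total=26.80, C_total=6.00, V=4.47; Q4=8.93, Q3=17.87; dissipated=0.007
Op 3: CLOSE 5-1: Q_total=24.20, C_total=6.00, V=4.03; Q5=12.10, Q1=12.10; dissipated=0.403
Final charges: Q1=12.10, Q2=17.00, Q3=17.87, Q4=8.93, Q5=12.10

Answer: 17.87 μC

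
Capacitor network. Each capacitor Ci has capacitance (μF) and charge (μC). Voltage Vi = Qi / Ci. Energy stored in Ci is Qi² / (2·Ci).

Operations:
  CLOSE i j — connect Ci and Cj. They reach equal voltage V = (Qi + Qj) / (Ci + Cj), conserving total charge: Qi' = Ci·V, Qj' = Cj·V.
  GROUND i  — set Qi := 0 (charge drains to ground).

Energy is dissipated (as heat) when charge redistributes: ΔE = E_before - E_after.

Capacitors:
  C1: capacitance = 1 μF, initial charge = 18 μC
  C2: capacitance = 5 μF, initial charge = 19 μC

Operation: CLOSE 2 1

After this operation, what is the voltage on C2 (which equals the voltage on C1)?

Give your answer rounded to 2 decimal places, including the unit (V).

Initial: C1(1μF, Q=18μC, V=18.00V), C2(5μF, Q=19μC, V=3.80V)
Op 1: CLOSE 2-1: Q_total=37.00, C_total=6.00, V=6.17; Q2=30.83, Q1=6.17; dissipated=84.017

Answer: 6.17 V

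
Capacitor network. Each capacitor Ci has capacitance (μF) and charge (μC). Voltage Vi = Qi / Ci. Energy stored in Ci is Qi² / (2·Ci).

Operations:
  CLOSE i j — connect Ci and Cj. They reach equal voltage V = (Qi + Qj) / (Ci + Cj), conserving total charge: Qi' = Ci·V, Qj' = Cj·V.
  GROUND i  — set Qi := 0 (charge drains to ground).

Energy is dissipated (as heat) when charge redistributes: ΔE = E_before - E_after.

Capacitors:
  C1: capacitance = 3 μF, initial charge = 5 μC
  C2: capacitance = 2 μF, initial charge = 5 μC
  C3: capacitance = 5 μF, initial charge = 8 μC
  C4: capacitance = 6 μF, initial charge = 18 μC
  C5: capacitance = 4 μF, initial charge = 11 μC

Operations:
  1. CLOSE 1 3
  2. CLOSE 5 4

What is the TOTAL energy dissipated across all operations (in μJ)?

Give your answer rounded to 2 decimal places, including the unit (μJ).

Initial: C1(3μF, Q=5μC, V=1.67V), C2(2μF, Q=5μC, V=2.50V), C3(5μF, Q=8μC, V=1.60V), C4(6μF, Q=18μC, V=3.00V), C5(4μF, Q=11μC, V=2.75V)
Op 1: CLOSE 1-3: Q_total=13.00, C_total=8.00, V=1.62; Q1=4.88, Q3=8.12; dissipated=0.004
Op 2: CLOSE 5-4: Q_total=29.00, C_total=10.00, V=2.90; Q5=11.60, Q4=17.40; dissipated=0.075
Total dissipated: 0.079 μJ

Answer: 0.08 μJ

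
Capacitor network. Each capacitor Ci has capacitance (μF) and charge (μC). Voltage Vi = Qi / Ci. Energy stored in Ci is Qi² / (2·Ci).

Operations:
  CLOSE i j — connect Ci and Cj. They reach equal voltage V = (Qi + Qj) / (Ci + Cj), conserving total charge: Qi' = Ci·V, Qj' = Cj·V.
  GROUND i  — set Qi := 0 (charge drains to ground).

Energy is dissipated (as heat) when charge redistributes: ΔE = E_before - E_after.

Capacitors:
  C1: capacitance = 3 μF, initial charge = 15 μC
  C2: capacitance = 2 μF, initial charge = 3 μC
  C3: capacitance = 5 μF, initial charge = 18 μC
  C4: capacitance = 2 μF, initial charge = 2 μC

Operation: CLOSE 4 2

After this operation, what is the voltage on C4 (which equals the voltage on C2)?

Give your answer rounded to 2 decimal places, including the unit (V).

Answer: 1.25 V

Derivation:
Initial: C1(3μF, Q=15μC, V=5.00V), C2(2μF, Q=3μC, V=1.50V), C3(5μF, Q=18μC, V=3.60V), C4(2μF, Q=2μC, V=1.00V)
Op 1: CLOSE 4-2: Q_total=5.00, C_total=4.00, V=1.25; Q4=2.50, Q2=2.50; dissipated=0.125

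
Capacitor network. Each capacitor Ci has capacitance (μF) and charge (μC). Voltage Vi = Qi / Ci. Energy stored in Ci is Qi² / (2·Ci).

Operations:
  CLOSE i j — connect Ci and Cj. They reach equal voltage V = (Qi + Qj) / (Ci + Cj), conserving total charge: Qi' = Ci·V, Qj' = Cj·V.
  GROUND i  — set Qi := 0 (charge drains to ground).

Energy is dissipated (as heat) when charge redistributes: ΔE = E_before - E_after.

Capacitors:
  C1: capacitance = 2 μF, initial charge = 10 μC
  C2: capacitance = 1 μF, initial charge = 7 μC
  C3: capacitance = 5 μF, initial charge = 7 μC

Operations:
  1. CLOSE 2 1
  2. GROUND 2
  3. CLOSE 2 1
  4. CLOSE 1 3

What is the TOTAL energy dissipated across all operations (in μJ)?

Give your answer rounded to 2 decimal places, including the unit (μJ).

Initial: C1(2μF, Q=10μC, V=5.00V), C2(1μF, Q=7μC, V=7.00V), C3(5μF, Q=7μC, V=1.40V)
Op 1: CLOSE 2-1: Q_total=17.00, C_total=3.00, V=5.67; Q2=5.67, Q1=11.33; dissipated=1.333
Op 2: GROUND 2: Q2=0; energy lost=16.056
Op 3: CLOSE 2-1: Q_total=11.33, C_total=3.00, V=3.78; Q2=3.78, Q1=7.56; dissipated=10.704
Op 4: CLOSE 1-3: Q_total=14.56, C_total=7.00, V=2.08; Q1=4.16, Q3=10.40; dissipated=4.038
Total dissipated: 32.131 μJ

Answer: 32.13 μJ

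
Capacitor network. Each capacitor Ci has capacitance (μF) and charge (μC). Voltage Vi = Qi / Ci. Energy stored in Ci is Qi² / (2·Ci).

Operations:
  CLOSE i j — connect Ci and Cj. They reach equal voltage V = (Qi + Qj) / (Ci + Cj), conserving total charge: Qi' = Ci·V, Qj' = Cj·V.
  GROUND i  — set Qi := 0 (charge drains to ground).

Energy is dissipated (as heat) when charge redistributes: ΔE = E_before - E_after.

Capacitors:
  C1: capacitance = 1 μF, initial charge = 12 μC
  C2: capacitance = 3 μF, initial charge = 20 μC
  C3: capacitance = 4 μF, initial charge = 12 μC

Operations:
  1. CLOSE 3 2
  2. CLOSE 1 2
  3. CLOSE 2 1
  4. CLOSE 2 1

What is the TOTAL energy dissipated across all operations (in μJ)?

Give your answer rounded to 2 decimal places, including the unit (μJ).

Initial: C1(1μF, Q=12μC, V=12.00V), C2(3μF, Q=20μC, V=6.67V), C3(4μF, Q=12μC, V=3.00V)
Op 1: CLOSE 3-2: Q_total=32.00, C_total=7.00, V=4.57; Q3=18.29, Q2=13.71; dissipated=11.524
Op 2: CLOSE 1-2: Q_total=25.71, C_total=4.00, V=6.43; Q1=6.43, Q2=19.29; dissipated=20.694
Op 3: CLOSE 2-1: Q_total=25.71, C_total=4.00, V=6.43; Q2=19.29, Q1=6.43; dissipated=0.000
Op 4: CLOSE 2-1: Q_total=25.71, C_total=4.00, V=6.43; Q2=19.29, Q1=6.43; dissipated=0.000
Total dissipated: 32.218 μJ

Answer: 32.22 μJ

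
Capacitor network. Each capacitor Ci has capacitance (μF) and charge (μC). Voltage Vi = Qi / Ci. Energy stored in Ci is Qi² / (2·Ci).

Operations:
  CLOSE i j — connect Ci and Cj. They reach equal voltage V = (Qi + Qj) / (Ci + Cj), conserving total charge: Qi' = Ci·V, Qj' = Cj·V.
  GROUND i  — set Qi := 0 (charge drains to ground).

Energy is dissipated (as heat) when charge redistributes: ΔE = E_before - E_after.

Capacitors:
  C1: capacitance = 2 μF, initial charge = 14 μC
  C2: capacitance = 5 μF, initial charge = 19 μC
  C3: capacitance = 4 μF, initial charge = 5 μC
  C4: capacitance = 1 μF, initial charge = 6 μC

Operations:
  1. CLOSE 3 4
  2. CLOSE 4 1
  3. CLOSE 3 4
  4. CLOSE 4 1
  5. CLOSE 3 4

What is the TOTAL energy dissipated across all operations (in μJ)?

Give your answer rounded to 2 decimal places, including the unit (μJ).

Answer: 24.15 μJ

Derivation:
Initial: C1(2μF, Q=14μC, V=7.00V), C2(5μF, Q=19μC, V=3.80V), C3(4μF, Q=5μC, V=1.25V), C4(1μF, Q=6μC, V=6.00V)
Op 1: CLOSE 3-4: Q_total=11.00, C_total=5.00, V=2.20; Q3=8.80, Q4=2.20; dissipated=9.025
Op 2: CLOSE 4-1: Q_total=16.20, C_total=3.00, V=5.40; Q4=5.40, Q1=10.80; dissipated=7.680
Op 3: CLOSE 3-4: Q_total=14.20, C_total=5.00, V=2.84; Q3=11.36, Q4=2.84; dissipated=4.096
Op 4: CLOSE 4-1: Q_total=13.64, C_total=3.00, V=4.55; Q4=4.55, Q1=9.09; dissipated=2.185
Op 5: CLOSE 3-4: Q_total=15.91, C_total=5.00, V=3.18; Q3=12.73, Q4=3.18; dissipated=1.165
Total dissipated: 24.151 μJ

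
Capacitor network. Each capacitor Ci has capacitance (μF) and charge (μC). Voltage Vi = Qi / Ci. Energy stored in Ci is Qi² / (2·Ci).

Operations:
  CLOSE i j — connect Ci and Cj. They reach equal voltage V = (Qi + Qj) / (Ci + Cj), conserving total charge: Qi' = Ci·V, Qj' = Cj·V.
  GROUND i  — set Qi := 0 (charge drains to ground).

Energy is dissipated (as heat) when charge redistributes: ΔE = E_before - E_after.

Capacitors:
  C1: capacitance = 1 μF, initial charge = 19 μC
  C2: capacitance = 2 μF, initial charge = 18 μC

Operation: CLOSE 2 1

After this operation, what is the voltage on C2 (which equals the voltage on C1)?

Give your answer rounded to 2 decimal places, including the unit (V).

Answer: 12.33 V

Derivation:
Initial: C1(1μF, Q=19μC, V=19.00V), C2(2μF, Q=18μC, V=9.00V)
Op 1: CLOSE 2-1: Q_total=37.00, C_total=3.00, V=12.33; Q2=24.67, Q1=12.33; dissipated=33.333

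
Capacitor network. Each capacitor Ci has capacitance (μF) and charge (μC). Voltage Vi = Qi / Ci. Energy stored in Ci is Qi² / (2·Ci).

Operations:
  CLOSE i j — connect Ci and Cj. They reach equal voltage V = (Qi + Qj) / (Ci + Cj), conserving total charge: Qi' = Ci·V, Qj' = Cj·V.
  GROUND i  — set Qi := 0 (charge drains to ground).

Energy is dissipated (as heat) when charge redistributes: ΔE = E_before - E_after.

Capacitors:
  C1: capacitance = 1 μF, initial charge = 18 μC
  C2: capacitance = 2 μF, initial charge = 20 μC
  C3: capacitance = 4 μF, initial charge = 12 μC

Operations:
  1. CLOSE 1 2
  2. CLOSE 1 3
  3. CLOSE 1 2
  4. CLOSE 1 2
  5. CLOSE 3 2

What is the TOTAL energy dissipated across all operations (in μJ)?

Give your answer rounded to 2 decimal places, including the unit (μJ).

Initial: C1(1μF, Q=18μC, V=18.00V), C2(2μF, Q=20μC, V=10.00V), C3(4μF, Q=12μC, V=3.00V)
Op 1: CLOSE 1-2: Q_total=38.00, C_total=3.00, V=12.67; Q1=12.67, Q2=25.33; dissipated=21.333
Op 2: CLOSE 1-3: Q_total=24.67, C_total=5.00, V=4.93; Q1=4.93, Q3=19.73; dissipated=37.378
Op 3: CLOSE 1-2: Q_total=30.27, C_total=3.00, V=10.09; Q1=10.09, Q2=20.18; dissipated=19.935
Op 4: CLOSE 1-2: Q_total=30.27, C_total=3.00, V=10.09; Q1=10.09, Q2=20.18; dissipated=0.000
Op 5: CLOSE 3-2: Q_total=39.91, C_total=6.00, V=6.65; Q3=26.61, Q2=13.30; dissipated=17.720
Total dissipated: 96.366 μJ

Answer: 96.37 μJ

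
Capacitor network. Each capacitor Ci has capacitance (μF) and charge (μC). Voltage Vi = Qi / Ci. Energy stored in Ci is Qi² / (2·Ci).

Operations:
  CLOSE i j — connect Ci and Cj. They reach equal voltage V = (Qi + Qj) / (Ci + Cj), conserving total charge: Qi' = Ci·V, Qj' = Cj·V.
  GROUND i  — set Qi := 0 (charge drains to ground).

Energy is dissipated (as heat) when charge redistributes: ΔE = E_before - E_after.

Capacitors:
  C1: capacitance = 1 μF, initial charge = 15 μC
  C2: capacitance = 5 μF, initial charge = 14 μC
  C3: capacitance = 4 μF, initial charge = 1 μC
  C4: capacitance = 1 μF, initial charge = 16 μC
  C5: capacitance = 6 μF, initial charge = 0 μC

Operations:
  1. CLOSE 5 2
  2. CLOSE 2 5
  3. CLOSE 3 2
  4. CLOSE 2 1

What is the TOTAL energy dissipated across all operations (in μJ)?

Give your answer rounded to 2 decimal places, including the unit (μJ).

Initial: C1(1μF, Q=15μC, V=15.00V), C2(5μF, Q=14μC, V=2.80V), C3(4μF, Q=1μC, V=0.25V), C4(1μF, Q=16μC, V=16.00V), C5(6μF, Q=0μC, V=0.00V)
Op 1: CLOSE 5-2: Q_total=14.00, C_total=11.00, V=1.27; Q5=7.64, Q2=6.36; dissipated=10.691
Op 2: CLOSE 2-5: Q_total=14.00, C_total=11.00, V=1.27; Q2=6.36, Q5=7.64; dissipated=0.000
Op 3: CLOSE 3-2: Q_total=7.36, C_total=9.00, V=0.82; Q3=3.27, Q2=4.09; dissipated=1.162
Op 4: CLOSE 2-1: Q_total=19.09, C_total=6.00, V=3.18; Q2=15.91, Q1=3.18; dissipated=83.802
Total dissipated: 95.655 μJ

Answer: 95.65 μJ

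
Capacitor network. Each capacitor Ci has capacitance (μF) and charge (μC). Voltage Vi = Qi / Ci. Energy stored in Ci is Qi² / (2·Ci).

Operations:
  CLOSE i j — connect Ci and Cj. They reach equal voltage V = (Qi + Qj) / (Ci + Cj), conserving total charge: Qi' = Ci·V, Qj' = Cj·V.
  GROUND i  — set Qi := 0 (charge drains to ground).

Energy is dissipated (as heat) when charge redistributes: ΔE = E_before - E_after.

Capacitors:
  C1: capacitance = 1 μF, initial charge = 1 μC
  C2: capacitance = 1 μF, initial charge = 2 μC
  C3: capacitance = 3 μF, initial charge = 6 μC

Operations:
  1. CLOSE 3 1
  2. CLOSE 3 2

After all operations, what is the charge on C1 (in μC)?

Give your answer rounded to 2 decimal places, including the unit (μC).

Answer: 1.75 μC

Derivation:
Initial: C1(1μF, Q=1μC, V=1.00V), C2(1μF, Q=2μC, V=2.00V), C3(3μF, Q=6μC, V=2.00V)
Op 1: CLOSE 3-1: Q_total=7.00, C_total=4.00, V=1.75; Q3=5.25, Q1=1.75; dissipated=0.375
Op 2: CLOSE 3-2: Q_total=7.25, C_total=4.00, V=1.81; Q3=5.44, Q2=1.81; dissipated=0.023
Final charges: Q1=1.75, Q2=1.81, Q3=5.44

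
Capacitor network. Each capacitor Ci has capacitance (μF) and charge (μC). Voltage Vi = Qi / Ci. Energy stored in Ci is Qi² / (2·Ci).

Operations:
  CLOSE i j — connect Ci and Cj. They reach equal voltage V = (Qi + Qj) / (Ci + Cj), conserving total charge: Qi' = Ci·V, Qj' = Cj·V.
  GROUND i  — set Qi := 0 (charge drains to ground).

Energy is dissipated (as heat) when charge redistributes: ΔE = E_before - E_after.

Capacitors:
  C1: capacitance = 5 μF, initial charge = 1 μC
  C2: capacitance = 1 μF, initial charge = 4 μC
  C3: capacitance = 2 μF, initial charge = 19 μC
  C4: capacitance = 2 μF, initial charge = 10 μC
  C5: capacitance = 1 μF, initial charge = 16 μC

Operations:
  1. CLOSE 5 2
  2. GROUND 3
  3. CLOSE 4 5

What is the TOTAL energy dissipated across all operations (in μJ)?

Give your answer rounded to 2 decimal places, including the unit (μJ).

Initial: C1(5μF, Q=1μC, V=0.20V), C2(1μF, Q=4μC, V=4.00V), C3(2μF, Q=19μC, V=9.50V), C4(2μF, Q=10μC, V=5.00V), C5(1μF, Q=16μC, V=16.00V)
Op 1: CLOSE 5-2: Q_total=20.00, C_total=2.00, V=10.00; Q5=10.00, Q2=10.00; dissipated=36.000
Op 2: GROUND 3: Q3=0; energy lost=90.250
Op 3: CLOSE 4-5: Q_total=20.00, C_total=3.00, V=6.67; Q4=13.33, Q5=6.67; dissipated=8.333
Total dissipated: 134.583 μJ

Answer: 134.58 μJ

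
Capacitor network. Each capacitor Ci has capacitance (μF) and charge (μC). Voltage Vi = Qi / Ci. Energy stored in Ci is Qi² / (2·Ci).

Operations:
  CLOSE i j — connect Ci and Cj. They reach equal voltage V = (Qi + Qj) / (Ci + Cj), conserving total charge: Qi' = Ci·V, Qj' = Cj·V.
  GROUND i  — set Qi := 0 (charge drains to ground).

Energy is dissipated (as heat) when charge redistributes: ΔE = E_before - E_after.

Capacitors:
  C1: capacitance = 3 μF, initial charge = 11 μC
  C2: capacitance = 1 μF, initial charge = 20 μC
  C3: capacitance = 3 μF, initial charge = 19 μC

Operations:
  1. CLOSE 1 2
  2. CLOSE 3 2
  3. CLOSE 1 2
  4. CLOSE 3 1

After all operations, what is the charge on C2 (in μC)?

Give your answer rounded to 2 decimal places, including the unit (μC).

Answer: 7.48 μC

Derivation:
Initial: C1(3μF, Q=11μC, V=3.67V), C2(1μF, Q=20μC, V=20.00V), C3(3μF, Q=19μC, V=6.33V)
Op 1: CLOSE 1-2: Q_total=31.00, C_total=4.00, V=7.75; Q1=23.25, Q2=7.75; dissipated=100.042
Op 2: CLOSE 3-2: Q_total=26.75, C_total=4.00, V=6.69; Q3=20.06, Q2=6.69; dissipated=0.753
Op 3: CLOSE 1-2: Q_total=29.94, C_total=4.00, V=7.48; Q1=22.45, Q2=7.48; dissipated=0.423
Op 4: CLOSE 3-1: Q_total=42.52, C_total=6.00, V=7.09; Q3=21.26, Q1=21.26; dissipated=0.476
Final charges: Q1=21.26, Q2=7.48, Q3=21.26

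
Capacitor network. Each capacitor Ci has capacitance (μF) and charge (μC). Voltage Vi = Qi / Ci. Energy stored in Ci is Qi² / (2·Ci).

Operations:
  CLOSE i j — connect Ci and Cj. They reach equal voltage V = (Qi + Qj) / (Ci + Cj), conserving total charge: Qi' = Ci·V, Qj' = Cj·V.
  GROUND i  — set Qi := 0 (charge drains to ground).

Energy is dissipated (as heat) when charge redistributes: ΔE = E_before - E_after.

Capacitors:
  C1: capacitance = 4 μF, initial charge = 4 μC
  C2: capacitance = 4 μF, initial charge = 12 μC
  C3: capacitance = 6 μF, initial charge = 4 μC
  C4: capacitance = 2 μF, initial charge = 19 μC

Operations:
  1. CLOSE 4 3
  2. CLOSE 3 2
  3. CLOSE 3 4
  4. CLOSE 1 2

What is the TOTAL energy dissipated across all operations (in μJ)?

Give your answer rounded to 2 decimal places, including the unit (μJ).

Initial: C1(4μF, Q=4μC, V=1.00V), C2(4μF, Q=12μC, V=3.00V), C3(6μF, Q=4μC, V=0.67V), C4(2μF, Q=19μC, V=9.50V)
Op 1: CLOSE 4-3: Q_total=23.00, C_total=8.00, V=2.88; Q4=5.75, Q3=17.25; dissipated=58.521
Op 2: CLOSE 3-2: Q_total=29.25, C_total=10.00, V=2.92; Q3=17.55, Q2=11.70; dissipated=0.019
Op 3: CLOSE 3-4: Q_total=23.30, C_total=8.00, V=2.91; Q3=17.48, Q4=5.83; dissipated=0.002
Op 4: CLOSE 1-2: Q_total=15.70, C_total=8.00, V=1.96; Q1=7.85, Q2=7.85; dissipated=3.706
Total dissipated: 62.247 μJ

Answer: 62.25 μJ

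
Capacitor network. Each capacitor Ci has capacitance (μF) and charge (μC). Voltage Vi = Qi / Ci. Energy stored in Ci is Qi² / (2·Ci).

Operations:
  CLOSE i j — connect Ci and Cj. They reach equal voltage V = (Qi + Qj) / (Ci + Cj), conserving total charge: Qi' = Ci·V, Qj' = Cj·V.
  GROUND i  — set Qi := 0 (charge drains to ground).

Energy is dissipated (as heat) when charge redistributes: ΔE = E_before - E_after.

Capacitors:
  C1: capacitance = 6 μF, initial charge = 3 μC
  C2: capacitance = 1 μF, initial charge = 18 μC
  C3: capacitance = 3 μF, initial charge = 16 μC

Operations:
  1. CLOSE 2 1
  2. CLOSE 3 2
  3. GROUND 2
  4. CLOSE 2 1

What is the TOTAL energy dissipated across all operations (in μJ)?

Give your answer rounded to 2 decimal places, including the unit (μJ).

Answer: 148.43 μJ

Derivation:
Initial: C1(6μF, Q=3μC, V=0.50V), C2(1μF, Q=18μC, V=18.00V), C3(3μF, Q=16μC, V=5.33V)
Op 1: CLOSE 2-1: Q_total=21.00, C_total=7.00, V=3.00; Q2=3.00, Q1=18.00; dissipated=131.250
Op 2: CLOSE 3-2: Q_total=19.00, C_total=4.00, V=4.75; Q3=14.25, Q2=4.75; dissipated=2.042
Op 3: GROUND 2: Q2=0; energy lost=11.281
Op 4: CLOSE 2-1: Q_total=18.00, C_total=7.00, V=2.57; Q2=2.57, Q1=15.43; dissipated=3.857
Total dissipated: 148.430 μJ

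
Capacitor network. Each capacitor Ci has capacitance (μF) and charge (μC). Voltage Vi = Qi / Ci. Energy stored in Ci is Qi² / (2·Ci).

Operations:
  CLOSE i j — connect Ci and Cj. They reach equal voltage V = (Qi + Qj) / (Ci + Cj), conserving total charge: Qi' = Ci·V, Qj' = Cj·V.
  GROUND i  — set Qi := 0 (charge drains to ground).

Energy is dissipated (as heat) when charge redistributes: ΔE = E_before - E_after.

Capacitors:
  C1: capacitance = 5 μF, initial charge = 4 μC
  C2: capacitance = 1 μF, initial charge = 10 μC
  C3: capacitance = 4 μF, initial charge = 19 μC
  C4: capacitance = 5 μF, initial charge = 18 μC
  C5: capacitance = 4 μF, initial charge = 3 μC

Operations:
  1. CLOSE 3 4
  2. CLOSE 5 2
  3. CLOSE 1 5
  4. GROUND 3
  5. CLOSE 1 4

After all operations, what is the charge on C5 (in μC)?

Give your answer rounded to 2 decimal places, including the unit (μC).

Answer: 6.40 μC

Derivation:
Initial: C1(5μF, Q=4μC, V=0.80V), C2(1μF, Q=10μC, V=10.00V), C3(4μF, Q=19μC, V=4.75V), C4(5μF, Q=18μC, V=3.60V), C5(4μF, Q=3μC, V=0.75V)
Op 1: CLOSE 3-4: Q_total=37.00, C_total=9.00, V=4.11; Q3=16.44, Q4=20.56; dissipated=1.469
Op 2: CLOSE 5-2: Q_total=13.00, C_total=5.00, V=2.60; Q5=10.40, Q2=2.60; dissipated=34.225
Op 3: CLOSE 1-5: Q_total=14.40, C_total=9.00, V=1.60; Q1=8.00, Q5=6.40; dissipated=3.600
Op 4: GROUND 3: Q3=0; energy lost=33.802
Op 5: CLOSE 1-4: Q_total=28.56, C_total=10.00, V=2.86; Q1=14.28, Q4=14.28; dissipated=7.882
Final charges: Q1=14.28, Q2=2.60, Q3=0.00, Q4=14.28, Q5=6.40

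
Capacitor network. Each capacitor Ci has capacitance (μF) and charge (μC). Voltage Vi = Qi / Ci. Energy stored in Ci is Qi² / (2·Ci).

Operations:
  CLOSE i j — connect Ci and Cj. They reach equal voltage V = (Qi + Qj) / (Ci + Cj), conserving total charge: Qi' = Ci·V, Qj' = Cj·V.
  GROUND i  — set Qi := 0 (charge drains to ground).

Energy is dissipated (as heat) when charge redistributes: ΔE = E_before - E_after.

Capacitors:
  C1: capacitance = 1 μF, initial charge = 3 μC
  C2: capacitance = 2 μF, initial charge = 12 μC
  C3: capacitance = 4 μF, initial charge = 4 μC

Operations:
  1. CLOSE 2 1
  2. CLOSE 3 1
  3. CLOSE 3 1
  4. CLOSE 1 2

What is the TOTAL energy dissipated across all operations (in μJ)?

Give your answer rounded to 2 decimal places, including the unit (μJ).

Answer: 12.81 μJ

Derivation:
Initial: C1(1μF, Q=3μC, V=3.00V), C2(2μF, Q=12μC, V=6.00V), C3(4μF, Q=4μC, V=1.00V)
Op 1: CLOSE 2-1: Q_total=15.00, C_total=3.00, V=5.00; Q2=10.00, Q1=5.00; dissipated=3.000
Op 2: CLOSE 3-1: Q_total=9.00, C_total=5.00, V=1.80; Q3=7.20, Q1=1.80; dissipated=6.400
Op 3: CLOSE 3-1: Q_total=9.00, C_total=5.00, V=1.80; Q3=7.20, Q1=1.80; dissipated=0.000
Op 4: CLOSE 1-2: Q_total=11.80, C_total=3.00, V=3.93; Q1=3.93, Q2=7.87; dissipated=3.413
Total dissipated: 12.813 μJ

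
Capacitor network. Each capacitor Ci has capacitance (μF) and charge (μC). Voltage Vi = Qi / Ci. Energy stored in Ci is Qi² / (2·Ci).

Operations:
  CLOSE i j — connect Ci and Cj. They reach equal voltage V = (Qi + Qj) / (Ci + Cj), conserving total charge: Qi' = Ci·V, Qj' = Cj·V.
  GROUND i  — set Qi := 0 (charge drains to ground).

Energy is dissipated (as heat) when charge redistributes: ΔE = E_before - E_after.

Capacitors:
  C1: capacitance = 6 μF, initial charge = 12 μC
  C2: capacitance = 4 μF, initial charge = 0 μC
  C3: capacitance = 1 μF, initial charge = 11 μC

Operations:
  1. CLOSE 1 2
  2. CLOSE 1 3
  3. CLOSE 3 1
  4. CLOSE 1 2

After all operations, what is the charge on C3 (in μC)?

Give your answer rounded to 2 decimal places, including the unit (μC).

Answer: 2.60 μC

Derivation:
Initial: C1(6μF, Q=12μC, V=2.00V), C2(4μF, Q=0μC, V=0.00V), C3(1μF, Q=11μC, V=11.00V)
Op 1: CLOSE 1-2: Q_total=12.00, C_total=10.00, V=1.20; Q1=7.20, Q2=4.80; dissipated=4.800
Op 2: CLOSE 1-3: Q_total=18.20, C_total=7.00, V=2.60; Q1=15.60, Q3=2.60; dissipated=41.160
Op 3: CLOSE 3-1: Q_total=18.20, C_total=7.00, V=2.60; Q3=2.60, Q1=15.60; dissipated=0.000
Op 4: CLOSE 1-2: Q_total=20.40, C_total=10.00, V=2.04; Q1=12.24, Q2=8.16; dissipated=2.352
Final charges: Q1=12.24, Q2=8.16, Q3=2.60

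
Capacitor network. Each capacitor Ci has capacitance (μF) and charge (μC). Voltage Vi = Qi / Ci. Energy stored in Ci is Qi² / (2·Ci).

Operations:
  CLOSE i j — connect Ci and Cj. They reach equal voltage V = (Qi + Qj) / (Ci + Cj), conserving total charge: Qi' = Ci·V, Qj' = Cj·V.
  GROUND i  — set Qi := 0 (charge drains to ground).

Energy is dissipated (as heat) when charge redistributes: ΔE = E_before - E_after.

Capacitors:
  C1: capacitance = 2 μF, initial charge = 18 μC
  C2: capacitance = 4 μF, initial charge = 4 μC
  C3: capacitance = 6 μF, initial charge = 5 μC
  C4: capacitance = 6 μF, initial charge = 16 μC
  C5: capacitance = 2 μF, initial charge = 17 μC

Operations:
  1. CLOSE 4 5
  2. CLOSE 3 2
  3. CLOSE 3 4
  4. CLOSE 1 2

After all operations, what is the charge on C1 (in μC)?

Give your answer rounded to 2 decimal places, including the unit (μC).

Initial: C1(2μF, Q=18μC, V=9.00V), C2(4μF, Q=4μC, V=1.00V), C3(6μF, Q=5μC, V=0.83V), C4(6μF, Q=16μC, V=2.67V), C5(2μF, Q=17μC, V=8.50V)
Op 1: CLOSE 4-5: Q_total=33.00, C_total=8.00, V=4.12; Q4=24.75, Q5=8.25; dissipated=25.521
Op 2: CLOSE 3-2: Q_total=9.00, C_total=10.00, V=0.90; Q3=5.40, Q2=3.60; dissipated=0.033
Op 3: CLOSE 3-4: Q_total=30.15, C_total=12.00, V=2.51; Q3=15.07, Q4=15.07; dissipated=15.601
Op 4: CLOSE 1-2: Q_total=21.60, C_total=6.00, V=3.60; Q1=7.20, Q2=14.40; dissipated=43.740
Final charges: Q1=7.20, Q2=14.40, Q3=15.07, Q4=15.07, Q5=8.25

Answer: 7.20 μC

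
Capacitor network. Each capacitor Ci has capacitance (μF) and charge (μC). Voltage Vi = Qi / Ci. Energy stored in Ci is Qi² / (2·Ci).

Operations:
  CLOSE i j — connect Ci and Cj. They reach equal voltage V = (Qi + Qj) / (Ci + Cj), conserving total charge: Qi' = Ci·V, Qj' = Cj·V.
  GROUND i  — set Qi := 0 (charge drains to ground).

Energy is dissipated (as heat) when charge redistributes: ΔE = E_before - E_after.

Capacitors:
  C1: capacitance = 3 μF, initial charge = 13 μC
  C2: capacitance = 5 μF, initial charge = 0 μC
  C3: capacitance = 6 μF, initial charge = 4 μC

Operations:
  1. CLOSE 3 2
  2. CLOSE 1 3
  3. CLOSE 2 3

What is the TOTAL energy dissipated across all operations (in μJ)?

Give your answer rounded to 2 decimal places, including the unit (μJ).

Answer: 18.75 μJ

Derivation:
Initial: C1(3μF, Q=13μC, V=4.33V), C2(5μF, Q=0μC, V=0.00V), C3(6μF, Q=4μC, V=0.67V)
Op 1: CLOSE 3-2: Q_total=4.00, C_total=11.00, V=0.36; Q3=2.18, Q2=1.82; dissipated=0.606
Op 2: CLOSE 1-3: Q_total=15.18, C_total=9.00, V=1.69; Q1=5.06, Q3=10.12; dissipated=15.758
Op 3: CLOSE 2-3: Q_total=11.94, C_total=11.00, V=1.09; Q2=5.43, Q3=6.51; dissipated=2.388
Total dissipated: 18.752 μJ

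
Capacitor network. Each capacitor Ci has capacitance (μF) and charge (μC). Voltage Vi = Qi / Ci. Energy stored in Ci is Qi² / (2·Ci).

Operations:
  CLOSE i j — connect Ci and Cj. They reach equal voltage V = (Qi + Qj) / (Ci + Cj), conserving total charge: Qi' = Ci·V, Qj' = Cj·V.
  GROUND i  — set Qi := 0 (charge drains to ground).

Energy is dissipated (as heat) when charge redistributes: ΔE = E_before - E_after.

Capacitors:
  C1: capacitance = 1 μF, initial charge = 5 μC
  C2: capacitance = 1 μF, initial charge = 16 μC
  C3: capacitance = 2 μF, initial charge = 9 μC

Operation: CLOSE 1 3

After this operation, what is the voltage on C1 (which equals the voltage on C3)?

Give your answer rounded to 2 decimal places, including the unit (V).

Initial: C1(1μF, Q=5μC, V=5.00V), C2(1μF, Q=16μC, V=16.00V), C3(2μF, Q=9μC, V=4.50V)
Op 1: CLOSE 1-3: Q_total=14.00, C_total=3.00, V=4.67; Q1=4.67, Q3=9.33; dissipated=0.083

Answer: 4.67 V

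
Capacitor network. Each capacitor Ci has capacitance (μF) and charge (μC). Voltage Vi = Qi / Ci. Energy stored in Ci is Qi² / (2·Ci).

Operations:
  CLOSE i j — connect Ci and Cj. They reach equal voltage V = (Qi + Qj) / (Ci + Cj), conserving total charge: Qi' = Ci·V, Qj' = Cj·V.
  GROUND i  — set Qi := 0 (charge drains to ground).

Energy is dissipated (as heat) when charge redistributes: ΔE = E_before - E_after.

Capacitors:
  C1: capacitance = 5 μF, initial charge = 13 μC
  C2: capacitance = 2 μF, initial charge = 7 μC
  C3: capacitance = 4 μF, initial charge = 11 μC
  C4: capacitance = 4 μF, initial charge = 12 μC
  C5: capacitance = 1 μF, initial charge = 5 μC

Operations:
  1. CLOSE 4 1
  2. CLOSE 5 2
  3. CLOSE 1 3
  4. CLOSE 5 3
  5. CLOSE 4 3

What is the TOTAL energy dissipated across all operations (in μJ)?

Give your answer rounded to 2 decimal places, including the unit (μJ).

Answer: 1.59 μJ

Derivation:
Initial: C1(5μF, Q=13μC, V=2.60V), C2(2μF, Q=7μC, V=3.50V), C3(4μF, Q=11μC, V=2.75V), C4(4μF, Q=12μC, V=3.00V), C5(1μF, Q=5μC, V=5.00V)
Op 1: CLOSE 4-1: Q_total=25.00, C_total=9.00, V=2.78; Q4=11.11, Q1=13.89; dissipated=0.178
Op 2: CLOSE 5-2: Q_total=12.00, C_total=3.00, V=4.00; Q5=4.00, Q2=8.00; dissipated=0.750
Op 3: CLOSE 1-3: Q_total=24.89, C_total=9.00, V=2.77; Q1=13.83, Q3=11.06; dissipated=0.001
Op 4: CLOSE 5-3: Q_total=15.06, C_total=5.00, V=3.01; Q5=3.01, Q3=12.05; dissipated=0.610
Op 5: CLOSE 4-3: Q_total=23.16, C_total=8.00, V=2.90; Q4=11.58, Q3=11.58; dissipated=0.055
Total dissipated: 1.593 μJ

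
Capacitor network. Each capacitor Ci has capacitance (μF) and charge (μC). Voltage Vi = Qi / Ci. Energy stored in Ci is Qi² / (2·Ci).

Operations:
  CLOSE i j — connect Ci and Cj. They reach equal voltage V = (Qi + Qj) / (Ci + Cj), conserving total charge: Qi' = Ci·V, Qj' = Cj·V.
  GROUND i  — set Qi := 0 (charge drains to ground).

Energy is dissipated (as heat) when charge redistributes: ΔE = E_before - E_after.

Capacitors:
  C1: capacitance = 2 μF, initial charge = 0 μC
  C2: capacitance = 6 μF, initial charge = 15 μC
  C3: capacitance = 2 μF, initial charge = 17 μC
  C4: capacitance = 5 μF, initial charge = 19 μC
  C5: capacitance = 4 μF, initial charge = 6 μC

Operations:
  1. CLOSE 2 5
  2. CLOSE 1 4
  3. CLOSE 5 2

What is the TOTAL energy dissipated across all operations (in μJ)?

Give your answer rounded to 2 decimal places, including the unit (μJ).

Initial: C1(2μF, Q=0μC, V=0.00V), C2(6μF, Q=15μC, V=2.50V), C3(2μF, Q=17μC, V=8.50V), C4(5μF, Q=19μC, V=3.80V), C5(4μF, Q=6μC, V=1.50V)
Op 1: CLOSE 2-5: Q_total=21.00, C_total=10.00, V=2.10; Q2=12.60, Q5=8.40; dissipated=1.200
Op 2: CLOSE 1-4: Q_total=19.00, C_total=7.00, V=2.71; Q1=5.43, Q4=13.57; dissipated=10.314
Op 3: CLOSE 5-2: Q_total=21.00, C_total=10.00, V=2.10; Q5=8.40, Q2=12.60; dissipated=0.000
Total dissipated: 11.514 μJ

Answer: 11.51 μJ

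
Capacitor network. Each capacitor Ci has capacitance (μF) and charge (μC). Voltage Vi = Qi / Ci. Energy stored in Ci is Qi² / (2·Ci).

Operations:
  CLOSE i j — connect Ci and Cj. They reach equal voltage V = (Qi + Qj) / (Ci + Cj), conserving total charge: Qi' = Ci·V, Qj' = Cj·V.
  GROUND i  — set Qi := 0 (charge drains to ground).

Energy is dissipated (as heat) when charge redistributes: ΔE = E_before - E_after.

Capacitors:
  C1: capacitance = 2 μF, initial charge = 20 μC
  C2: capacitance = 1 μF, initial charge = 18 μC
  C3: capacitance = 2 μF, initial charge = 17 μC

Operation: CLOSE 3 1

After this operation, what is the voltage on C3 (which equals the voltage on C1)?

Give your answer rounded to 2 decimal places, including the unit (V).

Answer: 9.25 V

Derivation:
Initial: C1(2μF, Q=20μC, V=10.00V), C2(1μF, Q=18μC, V=18.00V), C3(2μF, Q=17μC, V=8.50V)
Op 1: CLOSE 3-1: Q_total=37.00, C_total=4.00, V=9.25; Q3=18.50, Q1=18.50; dissipated=1.125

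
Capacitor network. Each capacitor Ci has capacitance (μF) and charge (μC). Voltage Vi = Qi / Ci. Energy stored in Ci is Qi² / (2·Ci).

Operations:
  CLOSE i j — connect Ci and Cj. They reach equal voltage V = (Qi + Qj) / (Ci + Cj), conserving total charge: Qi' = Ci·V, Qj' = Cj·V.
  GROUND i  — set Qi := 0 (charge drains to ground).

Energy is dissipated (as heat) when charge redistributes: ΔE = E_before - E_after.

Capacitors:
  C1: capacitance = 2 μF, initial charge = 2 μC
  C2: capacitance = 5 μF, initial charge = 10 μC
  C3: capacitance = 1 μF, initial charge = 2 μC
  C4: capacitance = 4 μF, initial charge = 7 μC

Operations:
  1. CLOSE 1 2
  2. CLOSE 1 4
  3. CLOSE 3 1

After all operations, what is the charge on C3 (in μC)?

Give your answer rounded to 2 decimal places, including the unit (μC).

Answer: 1.83 μC

Derivation:
Initial: C1(2μF, Q=2μC, V=1.00V), C2(5μF, Q=10μC, V=2.00V), C3(1μF, Q=2μC, V=2.00V), C4(4μF, Q=7μC, V=1.75V)
Op 1: CLOSE 1-2: Q_total=12.00, C_total=7.00, V=1.71; Q1=3.43, Q2=8.57; dissipated=0.714
Op 2: CLOSE 1-4: Q_total=10.43, C_total=6.00, V=1.74; Q1=3.48, Q4=6.95; dissipated=0.001
Op 3: CLOSE 3-1: Q_total=5.48, C_total=3.00, V=1.83; Q3=1.83, Q1=3.65; dissipated=0.023
Final charges: Q1=3.65, Q2=8.57, Q3=1.83, Q4=6.95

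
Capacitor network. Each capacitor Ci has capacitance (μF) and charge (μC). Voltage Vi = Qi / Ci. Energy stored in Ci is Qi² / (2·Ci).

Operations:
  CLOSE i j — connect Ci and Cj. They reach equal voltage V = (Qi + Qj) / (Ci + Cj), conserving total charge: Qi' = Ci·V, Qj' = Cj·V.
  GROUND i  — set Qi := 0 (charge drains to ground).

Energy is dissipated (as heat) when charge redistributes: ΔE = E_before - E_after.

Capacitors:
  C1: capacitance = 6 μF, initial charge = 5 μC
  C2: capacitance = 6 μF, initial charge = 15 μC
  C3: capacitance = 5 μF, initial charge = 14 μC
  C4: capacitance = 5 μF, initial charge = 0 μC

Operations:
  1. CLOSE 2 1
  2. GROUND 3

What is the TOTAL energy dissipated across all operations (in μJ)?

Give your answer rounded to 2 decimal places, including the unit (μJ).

Initial: C1(6μF, Q=5μC, V=0.83V), C2(6μF, Q=15μC, V=2.50V), C3(5μF, Q=14μC, V=2.80V), C4(5μF, Q=0μC, V=0.00V)
Op 1: CLOSE 2-1: Q_total=20.00, C_total=12.00, V=1.67; Q2=10.00, Q1=10.00; dissipated=4.167
Op 2: GROUND 3: Q3=0; energy lost=19.600
Total dissipated: 23.767 μJ

Answer: 23.77 μJ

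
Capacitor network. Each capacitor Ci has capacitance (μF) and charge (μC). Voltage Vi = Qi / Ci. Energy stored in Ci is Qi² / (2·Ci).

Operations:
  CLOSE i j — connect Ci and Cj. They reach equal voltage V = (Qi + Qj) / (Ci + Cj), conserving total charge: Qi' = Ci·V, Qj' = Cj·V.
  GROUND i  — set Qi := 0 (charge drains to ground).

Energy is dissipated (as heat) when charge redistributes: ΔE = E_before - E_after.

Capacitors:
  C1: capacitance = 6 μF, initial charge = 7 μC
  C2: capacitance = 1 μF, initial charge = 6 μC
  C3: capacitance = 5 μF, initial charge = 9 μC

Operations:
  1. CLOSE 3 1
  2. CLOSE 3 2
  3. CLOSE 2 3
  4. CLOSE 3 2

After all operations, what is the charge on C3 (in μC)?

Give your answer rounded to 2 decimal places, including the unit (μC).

Answer: 11.06 μC

Derivation:
Initial: C1(6μF, Q=7μC, V=1.17V), C2(1μF, Q=6μC, V=6.00V), C3(5μF, Q=9μC, V=1.80V)
Op 1: CLOSE 3-1: Q_total=16.00, C_total=11.00, V=1.45; Q3=7.27, Q1=8.73; dissipated=0.547
Op 2: CLOSE 3-2: Q_total=13.27, C_total=6.00, V=2.21; Q3=11.06, Q2=2.21; dissipated=8.609
Op 3: CLOSE 2-3: Q_total=13.27, C_total=6.00, V=2.21; Q2=2.21, Q3=11.06; dissipated=0.000
Op 4: CLOSE 3-2: Q_total=13.27, C_total=6.00, V=2.21; Q3=11.06, Q2=2.21; dissipated=0.000
Final charges: Q1=8.73, Q2=2.21, Q3=11.06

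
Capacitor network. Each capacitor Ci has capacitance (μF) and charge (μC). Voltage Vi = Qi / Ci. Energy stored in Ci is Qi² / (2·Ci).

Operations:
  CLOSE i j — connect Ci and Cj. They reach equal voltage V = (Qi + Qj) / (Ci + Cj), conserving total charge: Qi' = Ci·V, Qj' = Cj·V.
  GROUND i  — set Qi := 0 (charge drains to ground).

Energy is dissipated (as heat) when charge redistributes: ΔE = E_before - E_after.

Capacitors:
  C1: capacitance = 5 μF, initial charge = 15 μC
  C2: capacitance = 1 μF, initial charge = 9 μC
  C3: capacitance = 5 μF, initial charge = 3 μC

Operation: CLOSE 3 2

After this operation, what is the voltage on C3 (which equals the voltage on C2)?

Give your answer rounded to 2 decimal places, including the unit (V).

Answer: 2.00 V

Derivation:
Initial: C1(5μF, Q=15μC, V=3.00V), C2(1μF, Q=9μC, V=9.00V), C3(5μF, Q=3μC, V=0.60V)
Op 1: CLOSE 3-2: Q_total=12.00, C_total=6.00, V=2.00; Q3=10.00, Q2=2.00; dissipated=29.400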